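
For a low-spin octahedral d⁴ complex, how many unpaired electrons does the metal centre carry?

2

Configuration: t2g^4 e_g^0, giving 2 unpaired electrons.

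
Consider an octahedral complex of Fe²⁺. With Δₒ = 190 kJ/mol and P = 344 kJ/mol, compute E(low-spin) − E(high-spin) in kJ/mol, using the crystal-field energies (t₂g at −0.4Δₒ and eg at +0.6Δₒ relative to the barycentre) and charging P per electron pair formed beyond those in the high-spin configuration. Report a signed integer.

308

Group 8 minus oxidation state +2 gives a d⁶ configuration for Fe²⁺.
High-spin d⁶ fills as t₂g⁴ eg² with CFSE 4(−0.4) + 2(+0.6) = -0.4Δₒ = -76 kJ/mol.
Low-spin t₂g⁶ eg⁰ gives -2.4Δₒ = -456 kJ/mol, but forming 2 extra pairs costs 2P = 688 kJ/mol, so E(LS) = -456 + 688 = 232 kJ/mol.
Thus E(LS) − E(HS) = 308 kJ/mol.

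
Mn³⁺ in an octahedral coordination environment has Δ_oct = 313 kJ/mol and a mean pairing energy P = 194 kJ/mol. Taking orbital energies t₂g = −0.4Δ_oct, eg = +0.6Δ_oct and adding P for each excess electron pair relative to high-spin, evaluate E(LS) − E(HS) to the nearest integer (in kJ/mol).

Group 7 minus oxidation state +3 gives a d⁴ configuration for Mn³⁺.
In the high-spin limit (t₂g³ eg¹) the orbital term is -0.6Δ_oct = -188 kJ/mol, with no excess pairing.
For low-spin the configuration is t₂g⁴ eg⁰: orbital energy -1.6 × 313 = -501 kJ/mol, and 1 additional pair relative to high-spin adds 194 kJ/mol, giving -307 kJ/mol.
Thus E(LS) − E(HS) = -119 kJ/mol.

-119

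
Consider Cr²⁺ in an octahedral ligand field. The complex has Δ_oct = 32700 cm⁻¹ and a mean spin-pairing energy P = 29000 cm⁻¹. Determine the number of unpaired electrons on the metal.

2

Cr is in group 6, so Cr²⁺ is d⁴ (6 − 2 = 4).
With Δ_oct > P the complex is low-spin.
Configuration: t₂g⁴ eg⁰.
Unpaired electrons: 2.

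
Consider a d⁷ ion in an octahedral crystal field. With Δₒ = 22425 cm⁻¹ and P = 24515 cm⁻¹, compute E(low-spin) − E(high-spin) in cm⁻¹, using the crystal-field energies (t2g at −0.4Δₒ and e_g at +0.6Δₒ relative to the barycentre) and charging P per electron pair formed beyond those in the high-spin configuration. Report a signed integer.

2090

High-spin: t2g^5 e_g^2, CFSE = -0.8Δₒ = -17940 cm⁻¹.
Low-spin: t2g^6 e_g^1, orbital CFSE = -1.8Δₒ = -40365 cm⁻¹; plus 1 excess pair × P = +24515 cm⁻¹; total -15850 cm⁻¹.
Thus E(LS) − E(HS) = 2090 cm⁻¹.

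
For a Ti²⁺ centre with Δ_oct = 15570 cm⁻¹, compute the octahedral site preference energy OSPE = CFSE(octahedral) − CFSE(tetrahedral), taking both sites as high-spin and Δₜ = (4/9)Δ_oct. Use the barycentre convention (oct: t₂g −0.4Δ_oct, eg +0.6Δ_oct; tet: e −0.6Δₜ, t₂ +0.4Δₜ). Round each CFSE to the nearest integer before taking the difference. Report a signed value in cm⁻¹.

Ti²⁺: group 4, so d-count = 4 − 2 = 2.
In an octahedral site d² (HS) is t₂g² eg⁰, giving CFSE(oct) = -0.8Δ_oct = -12456 cm⁻¹.
Tetrahedral e² t₂⁰ gives -1.2Δₜ = -1.2 × (4/9) × 15570 = -8304 cm⁻¹.
OSPE = -12456 − (-8304) = -4152 cm⁻¹.

-4152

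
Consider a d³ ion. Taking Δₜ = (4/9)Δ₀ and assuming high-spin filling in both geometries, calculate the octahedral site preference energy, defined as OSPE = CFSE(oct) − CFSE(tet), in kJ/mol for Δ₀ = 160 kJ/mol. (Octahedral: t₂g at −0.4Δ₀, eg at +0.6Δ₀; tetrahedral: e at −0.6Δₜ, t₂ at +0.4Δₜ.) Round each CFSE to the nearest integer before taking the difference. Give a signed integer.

-135

Octahedral high-spin t2g^3 e_g^0: CFSE = -1.2 × 160 = -192 kJ/mol.
In a tetrahedral site the filling is e^2 t2^1: CFSE(tet) = -0.8Δₜ = -0.8 × (4/9)(160) = -57 kJ/mol.
OSPE = CFSE(oct) − CFSE(tet) = -192 − (-57) = -135 kJ/mol.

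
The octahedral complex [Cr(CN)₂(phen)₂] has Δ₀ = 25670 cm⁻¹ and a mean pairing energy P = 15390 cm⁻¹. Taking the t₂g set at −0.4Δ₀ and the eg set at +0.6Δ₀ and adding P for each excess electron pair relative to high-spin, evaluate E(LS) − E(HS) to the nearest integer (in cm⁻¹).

Ligand charges: 2×(-1) from CN⁻ and 2×(+0) from phen sum to -2; with overall charge +0, Cr is +2.
Cr sits in group 6; removing 2 electrons leaves Cr²⁺ with 6 − 2 = 4 d electrons.
In the high-spin limit (t₂g³ eg¹) the orbital term is -0.6Δ₀ = -15402 cm⁻¹, with no excess pairing.
Low-spin t₂g⁴ eg⁰ gives -1.6Δ₀ = -41072 cm⁻¹, but forming 1 extra pair costs 1P = 15390 cm⁻¹, so E(LS) = -41072 + 15390 = -25682 cm⁻¹.
Thus E(LS) − E(HS) = -10280 cm⁻¹.

-10280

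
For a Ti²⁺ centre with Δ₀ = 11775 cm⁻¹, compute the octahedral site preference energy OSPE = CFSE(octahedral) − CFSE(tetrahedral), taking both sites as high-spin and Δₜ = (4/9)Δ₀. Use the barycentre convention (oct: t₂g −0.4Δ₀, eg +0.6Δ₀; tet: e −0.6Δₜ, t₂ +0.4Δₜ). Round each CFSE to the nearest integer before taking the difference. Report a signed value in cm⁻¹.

Group 4 minus oxidation state +2 gives a d² configuration for Ti²⁺.
Octahedral (high-spin): t2g^2 e_g^0, CFSE = 2(−0.4) + 0(+0.6) = -0.8Δ₀ = -0.8 × 11775 = -9420 cm⁻¹.
In a tetrahedral site the filling is e^2 t2^0: CFSE(tet) = -1.2Δₜ = -1.2 × (4/9)(11775) = -6280 cm⁻¹.
Subtracting, OSPE = -9420 − (-6280) = -3140 cm⁻¹.

-3140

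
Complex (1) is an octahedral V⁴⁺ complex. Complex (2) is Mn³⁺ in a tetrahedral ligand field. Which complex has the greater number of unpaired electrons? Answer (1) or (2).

(1): V is in group 5, so V⁴⁺ is d¹ (5 − 4 = 1); t2g^1 e_g^0 → 1 unpaired.
(2): Mn is in group 7, so Mn³⁺ is d⁴ (7 − 3 = 4); With tetrahedral geometry the complex is necessarily high-spin; e^2 t2^2 → 4 unpaired.
So (2) has more unpaired electrons.

(2)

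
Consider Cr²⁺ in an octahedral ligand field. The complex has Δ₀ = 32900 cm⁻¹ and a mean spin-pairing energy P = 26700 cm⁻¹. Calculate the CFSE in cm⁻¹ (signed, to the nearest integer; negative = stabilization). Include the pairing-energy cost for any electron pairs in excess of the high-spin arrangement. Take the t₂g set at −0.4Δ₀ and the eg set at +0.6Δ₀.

Cr sits in group 6; removing 2 electrons leaves Cr²⁺ with 6 − 2 = 4 d electrons.
Here Δ₀ > P (32900 > 26700), so the low-spin state is favoured.
That gives t₂g⁴ eg⁰.
Orbital CFSE = -1.6Δ₀ = -1.6 × 32900 = -52640 cm⁻¹.
Excess pairs vs high-spin: 1 − 0 = 1; pairing cost = +26700 cm⁻¹.
Net CFSE = -52640 + 26700 = -25940 cm⁻¹.

-25940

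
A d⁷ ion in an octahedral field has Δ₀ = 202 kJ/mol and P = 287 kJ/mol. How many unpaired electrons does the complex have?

Δ₀ < P, so pairing is avoided: the ground state is high-spin.
Filling d⁷ accordingly: t₂g⁵ eg².
Unpaired electrons: 3.

3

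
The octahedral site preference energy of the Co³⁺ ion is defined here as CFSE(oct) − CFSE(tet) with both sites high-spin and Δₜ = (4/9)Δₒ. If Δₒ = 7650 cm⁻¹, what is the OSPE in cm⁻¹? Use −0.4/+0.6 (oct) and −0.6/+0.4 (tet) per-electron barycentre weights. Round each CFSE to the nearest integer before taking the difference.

-1020

Co sits in group 9; removing 3 electrons leaves Co³⁺ with 9 − 3 = 6 d electrons.
Octahedral (high-spin): t2g^4 e_g^2, CFSE = 4(−0.4) + 2(+0.6) = -0.4Δₒ = -0.4 × 7650 = -3060 cm⁻¹.
In a tetrahedral site the filling is e^3 t2^3: CFSE(tet) = -0.6Δₜ = -0.6 × (4/9)(7650) = -2040 cm⁻¹.
Subtracting, OSPE = -3060 − (-2040) = -1020 cm⁻¹.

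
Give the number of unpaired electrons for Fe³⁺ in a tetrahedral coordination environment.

5

Group 8 minus oxidation state +3 gives a d⁵ configuration for Fe³⁺.
With tetrahedral geometry the complex is necessarily high-spin.
Configuration: e^2 t2^3, giving 5 unpaired electrons.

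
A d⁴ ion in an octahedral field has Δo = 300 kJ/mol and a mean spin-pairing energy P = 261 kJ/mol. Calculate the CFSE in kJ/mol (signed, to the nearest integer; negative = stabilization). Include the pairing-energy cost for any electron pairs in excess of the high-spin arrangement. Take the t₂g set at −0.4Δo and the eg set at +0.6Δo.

Δo > P, so pairing is preferred: the ground state is low-spin.
Filling d⁴ accordingly: t₂g⁴ eg⁰.
Orbital CFSE = -1.6Δo = -1.6 × 300 = -480 kJ/mol.
Excess pairs vs high-spin: 1 − 0 = 1; pairing cost = +261 kJ/mol.
Net CFSE = -480 + 261 = -219 kJ/mol.

-219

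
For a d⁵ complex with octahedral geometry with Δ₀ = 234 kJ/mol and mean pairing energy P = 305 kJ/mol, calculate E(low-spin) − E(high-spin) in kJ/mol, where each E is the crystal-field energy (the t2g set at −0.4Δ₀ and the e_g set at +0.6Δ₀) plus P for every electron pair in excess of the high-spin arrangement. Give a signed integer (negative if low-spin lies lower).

High-spin: t2g^3 e_g^2, CFSE = 0.0Δ₀ = 0 kJ/mol.
Low-spin: t2g^5 e_g^0, orbital CFSE = -2.0Δ₀ = -468 kJ/mol; plus 2 excess pairs × P = +610 kJ/mol; total 142 kJ/mol.
Thus E(LS) − E(HS) = 142 kJ/mol.

142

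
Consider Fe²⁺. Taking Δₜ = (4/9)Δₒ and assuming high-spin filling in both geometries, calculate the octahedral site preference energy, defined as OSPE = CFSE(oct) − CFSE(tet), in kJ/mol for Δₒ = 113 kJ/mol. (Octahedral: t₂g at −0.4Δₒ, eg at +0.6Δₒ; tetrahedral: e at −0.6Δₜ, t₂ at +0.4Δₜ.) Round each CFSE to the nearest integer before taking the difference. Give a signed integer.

Group 8 minus oxidation state +2 gives a d⁶ configuration for Fe²⁺.
In an octahedral site d⁶ (HS) is t₂g⁴ eg², giving CFSE(oct) = -0.4Δₒ = -45 kJ/mol.
Tetrahedral: e³ t₂³, CFSE = 3(−0.6) + 3(+0.4) = -0.6Δₜ = -0.6 × (4/9) × 113 = -30 kJ/mol.
OSPE = CFSE(oct) − CFSE(tet) = -45 − (-30) = -15 kJ/mol.

-15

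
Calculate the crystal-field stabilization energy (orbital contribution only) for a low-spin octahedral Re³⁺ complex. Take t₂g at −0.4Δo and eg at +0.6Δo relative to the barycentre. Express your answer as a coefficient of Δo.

-1.6 Δo

Group 7 minus oxidation state +3 gives a d⁴ configuration for Re³⁺.
Configuration: t₂g⁴ eg⁰.
CFSE = 4(-0.4Δo) + 0(0.6Δo) = -1.6Δo + 0.0Δo = -1.6Δo.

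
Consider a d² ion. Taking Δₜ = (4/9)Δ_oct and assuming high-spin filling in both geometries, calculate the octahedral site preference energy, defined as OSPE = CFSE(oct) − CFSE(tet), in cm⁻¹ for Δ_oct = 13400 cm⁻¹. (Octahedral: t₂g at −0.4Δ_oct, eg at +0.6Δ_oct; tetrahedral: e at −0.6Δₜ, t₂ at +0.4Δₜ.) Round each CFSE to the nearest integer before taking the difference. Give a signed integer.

Octahedral (high-spin): t2g^2 e_g^0, CFSE = 2(−0.4) + 0(+0.6) = -0.8Δ_oct = -0.8 × 13400 = -10720 cm⁻¹.
Tetrahedral e^2 t2^0 gives -1.2Δₜ = -1.2 × (4/9) × 13400 = -7147 cm⁻¹.
OSPE = -10720 − (-7147) = -3573 cm⁻¹.

-3573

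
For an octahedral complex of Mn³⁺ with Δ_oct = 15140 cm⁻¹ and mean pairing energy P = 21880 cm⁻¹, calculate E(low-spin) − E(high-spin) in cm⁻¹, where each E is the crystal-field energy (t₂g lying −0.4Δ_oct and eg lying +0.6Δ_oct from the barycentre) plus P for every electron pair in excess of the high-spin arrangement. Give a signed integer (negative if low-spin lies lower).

Mn sits in group 7; removing 3 electrons leaves Mn³⁺ with 7 − 3 = 4 d electrons.
High-spin d⁴ fills as t₂g³ eg¹ with CFSE 3(−0.4) + 1(+0.6) = -0.6Δ_oct = -9084 cm⁻¹.
Low-spin t₂g⁴ eg⁰ gives -1.6Δ_oct = -24224 cm⁻¹, but forming 1 extra pair costs 1P = 21880 cm⁻¹, so E(LS) = -24224 + 21880 = -2344 cm⁻¹.
The difference is -2344 − (-9084) = 6740 cm⁻¹, so high-spin lies lower.

6740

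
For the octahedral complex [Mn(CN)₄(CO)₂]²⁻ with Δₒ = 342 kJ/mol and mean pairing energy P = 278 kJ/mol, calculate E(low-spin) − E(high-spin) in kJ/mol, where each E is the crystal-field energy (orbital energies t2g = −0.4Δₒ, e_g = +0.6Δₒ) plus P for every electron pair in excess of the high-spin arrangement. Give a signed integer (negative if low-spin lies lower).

-128

Ligand charges: 4×(-1) from CN⁻ and 2×(+0) from CO sum to -4; with overall charge -2, Mn is +2.
Group 7 minus oxidation state +2 gives a d⁵ configuration for Mn²⁺.
High-spin d⁵ fills as t2g^3 e_g^2 with CFSE 3(−0.4) + 2(+0.6) = 0.0Δₒ = 0 kJ/mol.
Low-spin: t2g^5 e_g^0, orbital CFSE = -2.0Δₒ = -684 kJ/mol; plus 2 excess pairs × P = +556 kJ/mol; total -128 kJ/mol.
E(LS) − E(HS) = -128 − (0) = -128 kJ/mol.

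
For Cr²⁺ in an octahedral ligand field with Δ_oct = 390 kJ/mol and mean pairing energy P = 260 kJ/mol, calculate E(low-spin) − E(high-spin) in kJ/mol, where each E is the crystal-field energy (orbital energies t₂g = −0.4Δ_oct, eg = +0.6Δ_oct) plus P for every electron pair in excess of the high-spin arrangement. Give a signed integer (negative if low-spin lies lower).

Cr²⁺: group 6, so d-count = 6 − 2 = 4.
High-spin d⁴ fills as t₂g³ eg¹ with CFSE 3(−0.4) + 1(+0.6) = -0.6Δ_oct = -234 kJ/mol.
For low-spin the configuration is t₂g⁴ eg⁰: orbital energy -1.6 × 390 = -624 kJ/mol, and 1 additional pair relative to high-spin adds 260 kJ/mol, giving -364 kJ/mol.
The difference is -364 − (-234) = -130 kJ/mol, so low-spin lies lower.

-130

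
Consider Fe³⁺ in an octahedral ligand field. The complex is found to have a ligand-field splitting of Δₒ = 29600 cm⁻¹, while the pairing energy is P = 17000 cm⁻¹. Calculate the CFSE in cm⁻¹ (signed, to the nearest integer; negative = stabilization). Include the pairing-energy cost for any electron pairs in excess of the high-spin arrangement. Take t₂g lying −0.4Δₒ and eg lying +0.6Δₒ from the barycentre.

-25200

Fe³⁺: group 8, so d-count = 8 − 3 = 5.
With Δₒ > P the complex is low-spin.
That gives t₂g⁵ eg⁰.
Orbital CFSE = -2.0Δₒ = -2.0 × 29600 = -59200 cm⁻¹.
Excess pairs vs high-spin: 2 − 0 = 2; pairing cost = +34000 cm⁻¹.
Net CFSE = -59200 + 34000 = -25200 cm⁻¹.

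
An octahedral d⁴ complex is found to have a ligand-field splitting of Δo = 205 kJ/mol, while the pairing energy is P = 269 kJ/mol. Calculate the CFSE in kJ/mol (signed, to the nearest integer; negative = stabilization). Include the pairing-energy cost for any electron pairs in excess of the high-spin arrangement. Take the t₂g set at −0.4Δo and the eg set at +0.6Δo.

-123

Since Δo = 205 kJ/mol < P = 269 kJ/mol, the complex adopts the high-spin configuration.
Configuration: t₂g³ eg¹.
Orbital CFSE = -0.6Δo = -0.6 × 205 = -123 kJ/mol.
High-spin has no excess pairs, so no pairing correction applies.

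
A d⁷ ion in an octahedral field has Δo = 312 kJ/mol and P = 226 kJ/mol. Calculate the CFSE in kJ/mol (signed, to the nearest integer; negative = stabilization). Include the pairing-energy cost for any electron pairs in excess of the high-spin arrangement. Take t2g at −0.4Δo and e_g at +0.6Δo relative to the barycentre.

-336

Since Δo = 312 kJ/mol > P = 226 kJ/mol, the complex adopts the low-spin configuration.
Filling d⁷ accordingly: t2g^6 e_g^1.
Orbital CFSE = -1.8Δo = -1.8 × 312 = -562 kJ/mol.
Excess pairs vs high-spin: 3 − 2 = 1; pairing cost = +226 kJ/mol.
Net CFSE = -562 + 226 = -336 kJ/mol.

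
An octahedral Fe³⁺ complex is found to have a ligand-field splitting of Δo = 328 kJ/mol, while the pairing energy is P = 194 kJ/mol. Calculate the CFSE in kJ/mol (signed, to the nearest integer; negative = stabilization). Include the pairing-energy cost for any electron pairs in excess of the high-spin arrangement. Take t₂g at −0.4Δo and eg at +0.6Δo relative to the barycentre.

-268

Fe³⁺: group 8, so d-count = 8 − 3 = 5.
Here Δo > P (328 > 194), so the low-spin state is favoured.
That gives t₂g⁵ eg⁰.
Orbital CFSE = -2.0Δo = -2.0 × 328 = -656 kJ/mol.
Excess pairs vs high-spin: 2 − 0 = 2; pairing cost = +388 kJ/mol.
Net CFSE = -656 + 388 = -268 kJ/mol.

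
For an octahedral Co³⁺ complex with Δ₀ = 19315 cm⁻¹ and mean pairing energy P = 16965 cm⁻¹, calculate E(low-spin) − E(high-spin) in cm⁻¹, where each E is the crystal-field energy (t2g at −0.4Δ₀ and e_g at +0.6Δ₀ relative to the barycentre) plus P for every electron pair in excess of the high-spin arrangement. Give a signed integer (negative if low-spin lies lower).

-4700

Co sits in group 9; removing 3 electrons leaves Co³⁺ with 9 − 3 = 6 d electrons.
High-spin d⁶ fills as t2g^4 e_g^2 with CFSE 4(−0.4) + 2(+0.6) = -0.4Δ₀ = -7726 cm⁻¹.
Low-spin: t2g^6 e_g^0, orbital CFSE = -2.4Δ₀ = -46356 cm⁻¹; plus 2 excess pairs × P = +33930 cm⁻¹; total -12426 cm⁻¹.
Thus E(LS) − E(HS) = -4700 cm⁻¹.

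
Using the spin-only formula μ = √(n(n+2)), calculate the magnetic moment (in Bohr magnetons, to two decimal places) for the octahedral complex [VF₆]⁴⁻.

3.87 Bohr magnetons

Each F⁻ contributes -1; 6 × (-1) = -6. With overall charge -4, V is in the +2 oxidation state.
V sits in group 5; removing 2 electrons leaves V²⁺ with 5 − 2 = 3 d electrons.
Configuration: t₂g³ eg⁰ → 3 unpaired electrons.
μ(spin-only) = √[3(3+2)] = √15 ≈ 3.87 Bohr magnetons.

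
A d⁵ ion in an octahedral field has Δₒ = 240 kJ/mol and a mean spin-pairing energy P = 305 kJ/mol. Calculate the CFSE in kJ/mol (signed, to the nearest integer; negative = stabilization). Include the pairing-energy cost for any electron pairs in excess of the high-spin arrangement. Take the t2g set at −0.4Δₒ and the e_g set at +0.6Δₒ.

With Δₒ < P the complex is high-spin.
That gives t2g^3 e_g^2.
Orbital CFSE = 0.0Δₒ = 0.0 × 240 = 0 kJ/mol.
High-spin has no excess pairs, so no pairing correction applies.

0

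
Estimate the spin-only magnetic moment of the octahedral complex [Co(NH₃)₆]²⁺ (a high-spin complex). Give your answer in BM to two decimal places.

NH₃ is neutral, so the +2 overall charge sits on Co: oxidation state +2.
Co sits in group 9; removing 2 electrons leaves Co²⁺ with 9 − 2 = 7 d electrons.
Configuration: t₂g⁵ eg² → 3 unpaired electrons.
μ(spin-only) = √[3(3+2)] = √15 ≈ 3.87 BM.

3.87 BM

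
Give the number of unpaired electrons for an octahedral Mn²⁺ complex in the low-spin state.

1

Group 7 minus oxidation state +2 gives a d⁵ configuration for Mn²⁺.
Configuration: t2g^5 e_g^0, giving 1 unpaired electron.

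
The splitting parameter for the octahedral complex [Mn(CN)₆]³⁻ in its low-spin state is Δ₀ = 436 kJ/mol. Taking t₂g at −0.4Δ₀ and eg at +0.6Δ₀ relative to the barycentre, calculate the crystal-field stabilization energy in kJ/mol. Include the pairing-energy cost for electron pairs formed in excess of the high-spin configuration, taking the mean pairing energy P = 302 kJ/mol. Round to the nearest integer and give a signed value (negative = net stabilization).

-396

Each CN⁻ contributes -1; 6 × (-1) = -6. With overall charge -3, Mn is in the +3 oxidation state.
Group 7 minus oxidation state +3 gives a d⁴ configuration for Mn³⁺.
Electron filling gives t₂g⁴ eg⁰.
Orbital CFSE = 4(-0.4) + 0(0.6) = -1.6Δ₀ = -1.6 × 436 = -698 kJ/mol.
Pairing penalty: 1 pair vs 0 in the high-spin reference → 1 extra × P = 302 kJ/mol.
Combining: -698 + 302 = -396 kJ/mol.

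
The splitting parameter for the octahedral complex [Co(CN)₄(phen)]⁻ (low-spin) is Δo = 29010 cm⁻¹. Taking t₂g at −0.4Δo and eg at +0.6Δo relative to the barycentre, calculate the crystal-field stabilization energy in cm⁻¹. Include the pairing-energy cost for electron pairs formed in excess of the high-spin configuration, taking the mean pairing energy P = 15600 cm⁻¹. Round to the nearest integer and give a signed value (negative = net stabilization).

Ligand charges: 4×(-1) from CN⁻ and 1×(+0) from phen sum to -4; with overall charge -1, Co is +3.
Co³⁺: group 9, so d-count = 9 − 3 = 6.
Configuration: t₂g⁶ eg⁰.
The orbital stabilization is -2.4Δo = -2.4 × 29010 = -69624 cm⁻¹.
Relative to high-spin t₂g⁴ eg² (1 paired), the low-spin configuration has 2 additional pairs, contributing +2 × 15600 = +31200 cm⁻¹.
Combining: -69624 + 31200 = -38424 cm⁻¹.

-38424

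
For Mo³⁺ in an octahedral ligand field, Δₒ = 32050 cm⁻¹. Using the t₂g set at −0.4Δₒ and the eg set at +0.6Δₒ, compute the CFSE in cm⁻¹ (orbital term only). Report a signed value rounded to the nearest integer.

Group 6 minus oxidation state +3 gives a d³ configuration for Mo³⁺.
For octahedral d³ the high- and low-spin configurations coincide.
The d³ electrons fill as t₂g³ eg⁰.
CFSE(orbital) = 3×(-0.4Δₒ) + 0×(0.6Δₒ) = -1.2Δₒ; with Δₒ = 32050 cm⁻¹ that is -38460 cm⁻¹.

-38460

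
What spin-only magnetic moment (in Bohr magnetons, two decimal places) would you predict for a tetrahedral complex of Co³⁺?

4.90 Bohr magnetons

Co sits in group 9; removing 3 electrons leaves Co³⁺ with 9 − 3 = 6 d electrons.
With tetrahedral geometry the complex is necessarily high-spin.
Configuration: e³ t₂³ → 4 unpaired electrons.
μ(spin-only) = √[4(4+2)] = √24 ≈ 4.90 Bohr magnetons.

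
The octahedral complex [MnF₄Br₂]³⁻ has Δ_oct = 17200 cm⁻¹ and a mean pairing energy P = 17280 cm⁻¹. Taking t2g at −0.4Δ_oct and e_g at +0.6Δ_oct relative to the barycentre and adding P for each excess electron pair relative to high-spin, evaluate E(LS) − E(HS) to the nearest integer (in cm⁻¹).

80

Ligand charges: 4×(-1) from F⁻ and 2×(-1) from Br⁻ sum to -6; with overall charge -3, Mn is +3.
Group 7 minus oxidation state +3 gives a d⁴ configuration for Mn³⁺.
High-spin d⁴ fills as t2g^3 e_g^1 with CFSE 3(−0.4) + 1(+0.6) = -0.6Δ_oct = -10320 cm⁻¹.
Low-spin: t2g^4 e_g^0, orbital CFSE = -1.6Δ_oct = -27520 cm⁻¹; plus 1 excess pair × P = +17280 cm⁻¹; total -10240 cm⁻¹.
E(LS) − E(HS) = -10240 − (-10320) = 80 cm⁻¹.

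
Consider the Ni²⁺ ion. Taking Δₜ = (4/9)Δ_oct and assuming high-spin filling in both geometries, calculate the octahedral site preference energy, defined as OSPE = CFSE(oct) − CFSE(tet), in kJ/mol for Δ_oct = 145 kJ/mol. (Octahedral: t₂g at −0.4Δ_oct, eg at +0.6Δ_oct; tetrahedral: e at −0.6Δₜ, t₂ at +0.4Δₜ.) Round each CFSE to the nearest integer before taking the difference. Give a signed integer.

-122

Ni sits in group 10; removing 2 electrons leaves Ni²⁺ with 10 − 2 = 8 d electrons.
Octahedral high-spin t₂g⁶ eg²: CFSE = -1.2 × 145 = -174 kJ/mol.
In a tetrahedral site the filling is e⁴ t₂⁴: CFSE(tet) = -0.8Δₜ = -0.8 × (4/9)(145) = -52 kJ/mol.
OSPE = -174 − (-52) = -122 kJ/mol.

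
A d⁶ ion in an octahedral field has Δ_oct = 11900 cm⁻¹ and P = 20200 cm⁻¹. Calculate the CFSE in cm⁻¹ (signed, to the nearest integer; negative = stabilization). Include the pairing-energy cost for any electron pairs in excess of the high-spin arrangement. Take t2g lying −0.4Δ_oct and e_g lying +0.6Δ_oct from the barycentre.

-4760

With Δ_oct < P the complex is high-spin.
Configuration: t2g^4 e_g^2.
Orbital CFSE = -0.4Δ_oct = -0.4 × 11900 = -4760 cm⁻¹.
High-spin has no excess pairs, so no pairing correction applies.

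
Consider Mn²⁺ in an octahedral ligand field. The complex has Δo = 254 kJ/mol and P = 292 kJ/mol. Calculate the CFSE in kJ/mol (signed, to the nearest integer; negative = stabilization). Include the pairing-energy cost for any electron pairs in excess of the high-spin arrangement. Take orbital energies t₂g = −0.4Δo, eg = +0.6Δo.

Mn sits in group 7; removing 2 electrons leaves Mn²⁺ with 7 − 2 = 5 d electrons.
Here Δo < P (254 < 292), so the high-spin state is favoured.
Filling d⁵ accordingly: t₂g³ eg².
Orbital CFSE = 0.0Δo = 0.0 × 254 = 0 kJ/mol.
High-spin has no excess pairs, so no pairing correction applies.

0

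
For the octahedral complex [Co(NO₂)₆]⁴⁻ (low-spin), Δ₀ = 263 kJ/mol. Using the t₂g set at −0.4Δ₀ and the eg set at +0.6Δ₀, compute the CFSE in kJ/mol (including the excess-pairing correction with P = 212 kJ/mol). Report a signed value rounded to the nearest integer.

-261

Each NO₂⁻ contributes -1; 6 × (-1) = -6. With overall charge -4, Co is in the +2 oxidation state.
Co sits in group 9; removing 2 electrons leaves Co²⁺ with 9 − 2 = 7 d electrons.
Configuration: t₂g⁶ eg¹.
CFSE(orbital) = 6×(-0.4Δ₀) + 1×(0.6Δ₀) = -1.8Δ₀; with Δ₀ = 263 kJ/mol that is -473 kJ/mol.
Relative to high-spin t₂g⁵ eg² (2 paired), the low-spin configuration has 1 additional pair, contributing +1 × 212 = +212 kJ/mol.
Combining: -473 + 212 = -261 kJ/mol.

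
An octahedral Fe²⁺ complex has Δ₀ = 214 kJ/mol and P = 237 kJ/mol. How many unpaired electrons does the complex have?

Fe²⁺: group 8, so d-count = 8 − 2 = 6.
With Δ₀ < P the complex is high-spin.
Filling d⁶ accordingly: t₂g⁴ eg².
Unpaired electrons: 4.

4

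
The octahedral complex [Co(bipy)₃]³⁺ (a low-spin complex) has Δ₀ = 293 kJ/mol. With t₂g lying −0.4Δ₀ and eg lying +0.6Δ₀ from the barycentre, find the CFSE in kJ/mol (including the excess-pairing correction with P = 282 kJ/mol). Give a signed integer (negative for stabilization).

bipy is neutral, so the +3 overall charge sits on Co: oxidation state +3.
Co³⁺: group 9, so d-count = 9 − 3 = 6.
Configuration: t₂g⁶ eg⁰.
CFSE(orbital) = 6×(-0.4Δ₀) + 0×(0.6Δ₀) = -2.4Δ₀; with Δ₀ = 293 kJ/mol that is -703 kJ/mol.
High-spin d⁶ would be t₂g⁴ eg² with 1 pair; low-spin has 3, so 2 excess pairs cost +2P = +564 kJ/mol.
Combining: -703 + 564 = -139 kJ/mol.

-139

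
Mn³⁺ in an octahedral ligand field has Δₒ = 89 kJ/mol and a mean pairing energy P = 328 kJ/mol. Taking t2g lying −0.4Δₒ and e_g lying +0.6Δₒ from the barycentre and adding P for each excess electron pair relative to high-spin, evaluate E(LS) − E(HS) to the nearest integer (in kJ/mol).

Mn³⁺: group 7, so d-count = 7 − 3 = 4.
High-spin d⁴ fills as t2g^3 e_g^1 with CFSE 3(−0.4) + 1(+0.6) = -0.6Δₒ = -53 kJ/mol.
Low-spin: t2g^4 e_g^0, orbital CFSE = -1.6Δₒ = -142 kJ/mol; plus 1 excess pair × P = +328 kJ/mol; total 186 kJ/mol.
The difference is 186 − (-53) = 239 kJ/mol, so high-spin lies lower.

239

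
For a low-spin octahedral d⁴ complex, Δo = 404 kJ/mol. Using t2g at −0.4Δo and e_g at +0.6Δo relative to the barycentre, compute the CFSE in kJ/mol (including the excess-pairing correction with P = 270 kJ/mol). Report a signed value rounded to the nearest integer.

-376

Configuration: t2g^4 e_g^0.
Orbital CFSE = 4(-0.4) + 0(0.6) = -1.6Δo = -1.6 × 404 = -646 kJ/mol.
High-spin d⁴ would be t2g^3 e_g^1 with 0 pairs; low-spin has 1, so 1 excess pair costs +1P = +270 kJ/mol.
Net CFSE = -646 + 270 = -376 kJ/mol.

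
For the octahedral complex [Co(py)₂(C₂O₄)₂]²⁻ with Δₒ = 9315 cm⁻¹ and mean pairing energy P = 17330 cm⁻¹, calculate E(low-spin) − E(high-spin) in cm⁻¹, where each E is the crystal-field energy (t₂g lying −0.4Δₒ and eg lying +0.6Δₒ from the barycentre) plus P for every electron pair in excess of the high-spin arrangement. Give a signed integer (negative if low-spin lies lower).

8015

Ligand charges: 2×(+0) from py and 2×(-2) from C₂O₄²⁻ sum to -4; with overall charge -2, Co is +2.
Co is in group 9, so Co²⁺ is d⁷ (9 − 2 = 7).
High-spin: t₂g⁵ eg², CFSE = -0.8Δₒ = -7452 cm⁻¹.
Low-spin t₂g⁶ eg¹ gives -1.8Δₒ = -16767 cm⁻¹, but forming 1 extra pair costs 1P = 17330 cm⁻¹, so E(LS) = -16767 + 17330 = 563 cm⁻¹.
E(LS) − E(HS) = 563 − (-7452) = 8015 cm⁻¹.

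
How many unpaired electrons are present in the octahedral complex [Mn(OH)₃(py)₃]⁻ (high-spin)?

5

Ligand charges: 3×(-1) from OH⁻ and 3×(+0) from py sum to -3; with overall charge -1, Mn is +2.
Mn sits in group 7; removing 2 electrons leaves Mn²⁺ with 7 − 2 = 5 d electrons.
Configuration: t₂g³ eg², giving 5 unpaired electrons.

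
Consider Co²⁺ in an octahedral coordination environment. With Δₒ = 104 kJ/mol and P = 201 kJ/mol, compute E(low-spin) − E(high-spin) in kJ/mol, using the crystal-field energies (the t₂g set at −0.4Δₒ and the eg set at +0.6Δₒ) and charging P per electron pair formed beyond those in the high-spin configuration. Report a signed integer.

Co²⁺: group 9, so d-count = 9 − 2 = 7.
In the high-spin limit (t₂g⁵ eg²) the orbital term is -0.8Δₒ = -83 kJ/mol, with no excess pairing.
For low-spin the configuration is t₂g⁶ eg¹: orbital energy -1.8 × 104 = -187 kJ/mol, and 1 additional pair relative to high-spin adds 201 kJ/mol, giving 14 kJ/mol.
E(LS) − E(HS) = 14 − (-83) = 97 kJ/mol.

97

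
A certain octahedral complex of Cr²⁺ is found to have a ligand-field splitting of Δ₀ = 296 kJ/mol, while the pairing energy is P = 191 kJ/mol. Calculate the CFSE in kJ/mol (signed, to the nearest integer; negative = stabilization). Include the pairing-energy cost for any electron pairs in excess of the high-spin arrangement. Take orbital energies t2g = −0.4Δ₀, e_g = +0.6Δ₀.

Cr sits in group 6; removing 2 electrons leaves Cr²⁺ with 6 − 2 = 4 d electrons.
With Δ₀ > P the complex is low-spin.
Configuration: t2g^4 e_g^0.
Orbital CFSE = -1.6Δ₀ = -1.6 × 296 = -474 kJ/mol.
Excess pairs vs high-spin: 1 − 0 = 1; pairing cost = +191 kJ/mol.
Net CFSE = -474 + 191 = -283 kJ/mol.

-283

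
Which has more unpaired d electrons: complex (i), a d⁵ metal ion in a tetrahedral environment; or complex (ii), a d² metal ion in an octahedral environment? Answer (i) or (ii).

(i): With tetrahedral geometry the complex is necessarily high-spin; e² t₂³ → 5 unpaired.
(ii): t₂g² eg⁰ → 2 unpaired.
So (i) has more unpaired electrons.

(i)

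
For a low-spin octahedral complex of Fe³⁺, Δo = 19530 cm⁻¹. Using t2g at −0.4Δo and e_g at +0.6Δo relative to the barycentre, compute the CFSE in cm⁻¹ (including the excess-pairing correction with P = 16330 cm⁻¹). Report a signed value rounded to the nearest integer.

-6400

Group 8 minus oxidation state +3 gives a d⁵ configuration for Fe³⁺.
The d⁵ electrons fill as t2g^5 e_g^0.
Orbital CFSE = 5(-0.4) + 0(0.6) = -2.0Δo = -2.0 × 19530 = -39060 cm⁻¹.
High-spin d⁵ would be t2g^3 e_g^2 with 0 pairs; low-spin has 2, so 2 excess pairs cost +2P = +32660 cm⁻¹.
Combining: -39060 + 32660 = -6400 cm⁻¹.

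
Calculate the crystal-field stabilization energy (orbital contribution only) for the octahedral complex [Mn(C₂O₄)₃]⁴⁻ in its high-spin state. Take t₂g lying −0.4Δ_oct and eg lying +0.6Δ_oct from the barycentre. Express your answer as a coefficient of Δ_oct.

Each C₂O₄²⁻ contributes -2; 3 × (-2) = -6. With overall charge -4, Mn is in the +2 oxidation state.
Mn²⁺: group 7, so d-count = 7 − 2 = 5.
Configuration: t₂g³ eg².
CFSE = 3(-0.4Δ_oct) + 2(0.6Δ_oct) = -1.2Δ_oct + 1.2Δ_oct = 0.0Δ_oct.

0.0 Δ_oct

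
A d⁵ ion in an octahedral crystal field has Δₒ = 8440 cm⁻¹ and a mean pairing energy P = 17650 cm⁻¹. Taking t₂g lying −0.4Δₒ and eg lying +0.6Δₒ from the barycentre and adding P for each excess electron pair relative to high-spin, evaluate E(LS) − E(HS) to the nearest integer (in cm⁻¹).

In the high-spin limit (t₂g³ eg²) the orbital term is 0.0Δₒ = 0 cm⁻¹, with no excess pairing.
Low-spin: t₂g⁵ eg⁰, orbital CFSE = -2.0Δₒ = -16880 cm⁻¹; plus 2 excess pairs × P = +35300 cm⁻¹; total 18420 cm⁻¹.
Thus E(LS) − E(HS) = 18420 cm⁻¹.

18420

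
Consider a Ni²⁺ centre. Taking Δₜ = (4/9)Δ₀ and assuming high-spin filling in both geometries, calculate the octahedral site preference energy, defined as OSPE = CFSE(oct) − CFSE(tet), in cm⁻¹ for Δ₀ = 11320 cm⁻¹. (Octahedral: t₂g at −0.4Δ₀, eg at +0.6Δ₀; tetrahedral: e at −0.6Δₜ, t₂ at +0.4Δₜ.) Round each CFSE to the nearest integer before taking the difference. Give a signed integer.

Ni is in group 10, so Ni²⁺ is d⁸ (10 − 2 = 8).
Octahedral high-spin t₂g⁶ eg²: CFSE = -1.2 × 11320 = -13584 cm⁻¹.
Tetrahedral e⁴ t₂⁴ gives -0.8Δₜ = -0.8 × (4/9) × 11320 = -4025 cm⁻¹.
OSPE = -13584 − (-4025) = -9559 cm⁻¹.

-9559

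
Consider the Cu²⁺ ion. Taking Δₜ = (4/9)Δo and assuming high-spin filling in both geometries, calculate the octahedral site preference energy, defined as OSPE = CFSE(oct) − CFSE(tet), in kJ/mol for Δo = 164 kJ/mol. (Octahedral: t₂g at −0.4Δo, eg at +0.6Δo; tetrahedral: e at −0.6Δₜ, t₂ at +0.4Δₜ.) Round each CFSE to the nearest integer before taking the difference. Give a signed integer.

-69

Cu²⁺: group 11, so d-count = 11 − 2 = 9.
Octahedral (high-spin): t₂g⁶ eg³, CFSE = 6(−0.4) + 3(+0.6) = -0.6Δo = -0.6 × 164 = -98 kJ/mol.
Tetrahedral: e⁴ t₂⁵, CFSE = 4(−0.6) + 5(+0.4) = -0.4Δₜ = -0.4 × (4/9) × 164 = -29 kJ/mol.
Subtracting, OSPE = -98 − (-29) = -69 kJ/mol.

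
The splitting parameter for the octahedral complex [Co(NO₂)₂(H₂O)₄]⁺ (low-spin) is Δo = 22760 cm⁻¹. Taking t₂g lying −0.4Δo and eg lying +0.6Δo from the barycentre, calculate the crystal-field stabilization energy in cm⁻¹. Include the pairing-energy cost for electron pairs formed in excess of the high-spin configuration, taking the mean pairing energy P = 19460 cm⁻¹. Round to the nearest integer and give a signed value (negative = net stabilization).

-15704

Ligand charges: 2×(-1) from NO₂⁻ and 4×(+0) from H₂O sum to -2; with overall charge +1, Co is +3.
Group 9 minus oxidation state +3 gives a d⁶ configuration for Co³⁺.
Configuration: t₂g⁶ eg⁰.
CFSE(orbital) = 6×(-0.4Δo) + 0×(0.6Δo) = -2.4Δo; with Δo = 22760 cm⁻¹ that is -54624 cm⁻¹.
High-spin d⁶ would be t₂g⁴ eg² with 1 pair; low-spin has 3, so 2 excess pairs cost +2P = +38920 cm⁻¹.
Overall CFSE = -54624 + 38920 = -15704 cm⁻¹.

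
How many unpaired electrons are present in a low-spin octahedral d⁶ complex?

0

Configuration: t2g^6 e_g^0, giving 0 unpaired electrons.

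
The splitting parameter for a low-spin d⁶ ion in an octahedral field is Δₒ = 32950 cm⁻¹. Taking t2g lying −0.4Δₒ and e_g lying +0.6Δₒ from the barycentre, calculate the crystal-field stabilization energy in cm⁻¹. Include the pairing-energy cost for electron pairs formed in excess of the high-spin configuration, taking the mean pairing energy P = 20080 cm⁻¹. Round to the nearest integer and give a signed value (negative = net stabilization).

Electron filling gives t2g^6 e_g^0.
Orbital CFSE = 6(-0.4) + 0(0.6) = -2.4Δₒ = -2.4 × 32950 = -79080 cm⁻¹.
Relative to high-spin t2g^4 e_g^2 (1 paired), the low-spin configuration has 2 additional pairs, contributing +2 × 20080 = +40160 cm⁻¹.
Combining: -79080 + 40160 = -38920 cm⁻¹.

-38920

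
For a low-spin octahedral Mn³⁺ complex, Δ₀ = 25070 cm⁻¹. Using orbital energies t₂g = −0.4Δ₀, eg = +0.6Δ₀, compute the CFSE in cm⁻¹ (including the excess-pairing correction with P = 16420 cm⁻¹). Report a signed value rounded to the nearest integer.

-23692

Group 7 minus oxidation state +3 gives a d⁴ configuration for Mn³⁺.
Configuration: t₂g⁴ eg⁰.
The orbital stabilization is -1.6Δ₀ = -1.6 × 25070 = -40112 cm⁻¹.
Pairing penalty: 1 pair vs 0 in the high-spin reference → 1 extra × P = 16420 cm⁻¹.
Net CFSE = -40112 + 16420 = -23692 cm⁻¹.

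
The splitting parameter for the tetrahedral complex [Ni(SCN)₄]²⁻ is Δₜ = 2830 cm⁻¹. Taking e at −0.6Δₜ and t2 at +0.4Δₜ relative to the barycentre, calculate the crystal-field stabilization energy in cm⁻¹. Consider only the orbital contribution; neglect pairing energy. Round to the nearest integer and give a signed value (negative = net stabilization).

-2264

Each SCN⁻ contributes -1; 4 × (-1) = -4. With overall charge -2, Ni is in the +2 oxidation state.
Ni is in group 10, so Ni²⁺ is d⁸ (10 − 2 = 8).
With tetrahedral geometry the complex is necessarily high-spin.
The d⁸ electrons fill as e^4 t2^4.
CFSE(orbital) = 4×(-0.6Δₜ) + 4×(0.4Δₜ) = -0.8Δₜ; with Δₜ = 2830 cm⁻¹ that is -2264 cm⁻¹.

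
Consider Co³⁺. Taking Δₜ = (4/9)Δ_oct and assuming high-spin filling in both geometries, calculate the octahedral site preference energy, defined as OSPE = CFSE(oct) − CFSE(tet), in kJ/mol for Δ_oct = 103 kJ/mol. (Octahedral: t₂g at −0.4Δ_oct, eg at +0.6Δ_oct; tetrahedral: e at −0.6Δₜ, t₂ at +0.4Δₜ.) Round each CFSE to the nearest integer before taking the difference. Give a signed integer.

Co is in group 9, so Co³⁺ is d⁶ (9 − 3 = 6).
Octahedral (high-spin): t₂g⁴ eg², CFSE = 4(−0.4) + 2(+0.6) = -0.4Δ_oct = -0.4 × 103 = -41 kJ/mol.
In a tetrahedral site the filling is e³ t₂³: CFSE(tet) = -0.6Δₜ = -0.6 × (4/9)(103) = -27 kJ/mol.
Subtracting, OSPE = -41 − (-27) = -14 kJ/mol.

-14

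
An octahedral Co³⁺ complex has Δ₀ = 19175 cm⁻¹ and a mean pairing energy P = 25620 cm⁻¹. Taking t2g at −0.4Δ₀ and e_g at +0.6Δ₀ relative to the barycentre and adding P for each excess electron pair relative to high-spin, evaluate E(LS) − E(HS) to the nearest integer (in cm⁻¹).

12890

Co³⁺: group 9, so d-count = 9 − 3 = 6.
High-spin d⁶ fills as t2g^4 e_g^2 with CFSE 4(−0.4) + 2(+0.6) = -0.4Δ₀ = -7670 cm⁻¹.
Low-spin: t2g^6 e_g^0, orbital CFSE = -2.4Δ₀ = -46020 cm⁻¹; plus 2 excess pairs × P = +51240 cm⁻¹; total 5220 cm⁻¹.
E(LS) − E(HS) = 5220 − (-7670) = 12890 cm⁻¹.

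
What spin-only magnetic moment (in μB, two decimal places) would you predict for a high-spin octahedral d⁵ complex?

5.92 μB

Configuration: t2g^3 e_g^2 → 5 unpaired electrons.
μ(spin-only) = √[5(5+2)] = √35 ≈ 5.92 μB.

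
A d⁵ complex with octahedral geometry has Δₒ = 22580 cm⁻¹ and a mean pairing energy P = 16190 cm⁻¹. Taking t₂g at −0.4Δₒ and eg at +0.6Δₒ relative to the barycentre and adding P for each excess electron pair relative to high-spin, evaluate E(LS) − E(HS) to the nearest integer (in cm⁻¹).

-12780

In the high-spin limit (t₂g³ eg²) the orbital term is 0.0Δₒ = 0 cm⁻¹, with no excess pairing.
Low-spin t₂g⁵ eg⁰ gives -2.0Δₒ = -45160 cm⁻¹, but forming 2 extra pairs costs 2P = 32380 cm⁻¹, so E(LS) = -45160 + 32380 = -12780 cm⁻¹.
E(LS) − E(HS) = -12780 − (0) = -12780 cm⁻¹.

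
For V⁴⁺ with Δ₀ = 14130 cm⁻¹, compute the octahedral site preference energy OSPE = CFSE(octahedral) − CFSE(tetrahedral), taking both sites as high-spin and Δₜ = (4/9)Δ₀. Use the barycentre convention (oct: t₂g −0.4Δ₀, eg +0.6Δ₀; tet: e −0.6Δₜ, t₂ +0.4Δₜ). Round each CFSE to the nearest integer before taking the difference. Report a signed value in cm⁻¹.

V⁴⁺: group 5, so d-count = 5 − 4 = 1.
Octahedral high-spin t₂g¹ eg⁰: CFSE = -0.4 × 14130 = -5652 cm⁻¹.
Tetrahedral e¹ t₂⁰ gives -0.6Δₜ = -0.6 × (4/9) × 14130 = -3768 cm⁻¹.
Subtracting, OSPE = -5652 − (-3768) = -1884 cm⁻¹.

-1884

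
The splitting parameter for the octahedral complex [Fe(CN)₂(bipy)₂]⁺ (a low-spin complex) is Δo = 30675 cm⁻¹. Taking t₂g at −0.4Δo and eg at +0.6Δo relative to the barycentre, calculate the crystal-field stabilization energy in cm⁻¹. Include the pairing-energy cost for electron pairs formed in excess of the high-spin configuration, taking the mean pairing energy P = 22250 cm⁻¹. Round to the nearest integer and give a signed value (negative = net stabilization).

Ligand charges: 2×(-1) from CN⁻ and 2×(+0) from bipy sum to -2; with overall charge +1, Fe is +3.
Fe³⁺: group 8, so d-count = 8 − 3 = 5.
The d⁵ electrons fill as t₂g⁵ eg⁰.
Orbital CFSE = 5(-0.4) + 0(0.6) = -2.0Δo = -2.0 × 30675 = -61350 cm⁻¹.
Relative to high-spin t₂g³ eg² (0 paired), the low-spin configuration has 2 additional pairs, contributing +2 × 22250 = +44500 cm⁻¹.
Combining: -61350 + 44500 = -16850 cm⁻¹.

-16850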